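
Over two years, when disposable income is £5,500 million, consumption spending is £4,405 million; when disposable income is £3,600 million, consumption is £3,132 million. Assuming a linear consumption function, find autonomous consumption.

a = 720

MPC = ΔC/ΔY = (4405 − 3132)/(5500 − 3600) = 1273/1900 = 0.67
a = C − MPC·Y = 3132 − 0.67(3600) = 3132 − 2412 = 720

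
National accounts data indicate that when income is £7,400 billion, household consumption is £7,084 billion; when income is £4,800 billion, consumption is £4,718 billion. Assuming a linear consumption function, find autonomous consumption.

MPC = ΔC/ΔY = (7084 − 4718)/(7400 − 4800) = 2366/2600 = 0.91
a = C − MPC·Y = 4718 − 0.91(4800) = 4718 − 4368 = 350

a = 350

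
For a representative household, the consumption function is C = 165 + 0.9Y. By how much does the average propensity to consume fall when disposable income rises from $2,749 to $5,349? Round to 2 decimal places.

At Y = 2749: C = 165 + 0.9(2749) = 2639.1, APC = 2639.1/2749 = 0.960
At Y = 5349: C = 4979.1, APC = 4979.1/5349 = 0.931
Fall in APC = 0.960 − 0.931 = 0.029 ≈ 0.03

ΔAPC = 0.03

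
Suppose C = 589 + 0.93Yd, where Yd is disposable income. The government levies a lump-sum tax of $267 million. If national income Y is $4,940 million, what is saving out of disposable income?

Yd = Y − T = 4940 − 267 = 4673
C = 589 + 0.93(4673) = 589 + 4345.89 = 4934.89
S = Yd − C = 4673 − 4934.89 = -261.89

S = -261.89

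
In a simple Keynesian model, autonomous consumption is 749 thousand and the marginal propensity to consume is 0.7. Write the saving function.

S = -749 + 0.3Y

S = Y − C = Y − (749 + 0.7Y) = -749 + (1 − 0.7)Y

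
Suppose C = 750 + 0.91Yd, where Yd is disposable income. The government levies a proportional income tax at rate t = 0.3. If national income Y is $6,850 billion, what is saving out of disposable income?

Yd = (1 − 0.3)(6850) = 0.7(6850) = 4795
C = 750 + 0.91(4795) = 750 + 4363.45 = 5113.45
S = Yd − C = 4795 − 5113.45 = -318.45

S = -318.45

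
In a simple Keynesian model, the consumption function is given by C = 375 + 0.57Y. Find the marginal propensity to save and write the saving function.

MPS = 1 − MPC = 1 − 0.57 = 0.43
S = Y − C = -375 + 0.43Y

MPS = 0.43; S = -375 + 0.43Y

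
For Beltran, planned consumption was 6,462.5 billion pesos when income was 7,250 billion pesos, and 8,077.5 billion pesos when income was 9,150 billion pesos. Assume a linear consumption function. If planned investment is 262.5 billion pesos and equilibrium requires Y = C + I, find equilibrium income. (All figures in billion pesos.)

Y = 3750

MPC = (8077.5 − 6462.5)/(9150 − 7250) = 1615/1900 = 0.85
a = 6462.5 − 0.85(7250) = 300
Equilibrium: Y = 300 + 0.85Y + 262.5
0.15Y = 562.5, so Y = 562.5/0.15 = 3750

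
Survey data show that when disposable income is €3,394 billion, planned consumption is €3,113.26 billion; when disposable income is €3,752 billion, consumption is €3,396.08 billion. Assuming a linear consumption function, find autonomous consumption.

MPC = ΔC/ΔY = (3396.08 − 3113.26)/(3752 − 3394) = 282.82/358 = 0.79
a = C − MPC·Y = 3113.26 − 0.79(3394) = 3113.26 − 2681.26 = 432

a = 432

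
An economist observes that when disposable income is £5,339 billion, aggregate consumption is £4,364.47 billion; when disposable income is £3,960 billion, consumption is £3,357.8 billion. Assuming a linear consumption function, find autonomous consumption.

MPC = ΔC/ΔY = (4364.47 − 3357.8)/(5339 − 3960) = 1006.67/1379 = 0.73
a = C − MPC·Y = 3357.8 − 0.73(3960) = 3357.8 − 2890.8 = 467

a = 467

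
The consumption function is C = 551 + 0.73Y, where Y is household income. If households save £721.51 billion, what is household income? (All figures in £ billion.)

S = Y − C = -551 + 0.27Y
-551 + 0.27Y = 721.51, so 0.27Y = 1272.51 and Y = 4713

Y = 4713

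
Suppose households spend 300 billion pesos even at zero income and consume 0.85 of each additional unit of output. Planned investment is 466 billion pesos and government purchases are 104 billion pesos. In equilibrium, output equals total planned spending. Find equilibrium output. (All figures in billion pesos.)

Y = C + I + G = 300 + 0.85Y + 466 + 104
Y − 0.85Y = 870
0.15Y = 870, so Y = 870/0.15 = 5800

Y = 5800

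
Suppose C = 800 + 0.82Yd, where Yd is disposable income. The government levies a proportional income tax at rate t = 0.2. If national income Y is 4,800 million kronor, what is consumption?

Yd = (1 − 0.2)(4800) = 0.8(4800) = 3840
C = 800 + 0.82(3840) = 800 + 3148.8 = 3948.8

C = 3948.8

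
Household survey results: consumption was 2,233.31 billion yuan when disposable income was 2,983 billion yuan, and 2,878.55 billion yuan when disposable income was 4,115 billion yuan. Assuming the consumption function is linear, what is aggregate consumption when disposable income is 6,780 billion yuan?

C = 4397.6

MPC = (2878.55 − 2233.31)/(4115 − 2983) = 645.24/1132 = 0.57
a = 2233.31 − 0.57(2983) = 2233.31 − 1700.31 = 533
C = 533 + 0.57(6780) = 533 + 3864.6 = 4397.6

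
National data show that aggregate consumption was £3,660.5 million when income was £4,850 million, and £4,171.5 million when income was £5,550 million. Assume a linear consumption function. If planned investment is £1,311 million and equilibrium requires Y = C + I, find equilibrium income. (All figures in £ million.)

MPC = (4171.5 − 3660.5)/(5550 − 4850) = 511/700 = 0.73
a = 3660.5 − 0.73(4850) = 120
Equilibrium: Y = 120 + 0.73Y + 1311
0.27Y = 1431, so Y = 1431/0.27 = 5300

Y = 5300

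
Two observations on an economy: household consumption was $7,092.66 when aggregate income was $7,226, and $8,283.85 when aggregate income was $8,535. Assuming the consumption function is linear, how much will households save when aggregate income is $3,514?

MPC = (8283.85 − 7092.66)/(8535 − 7226) = 1191.19/1309 = 0.91
a = 7092.66 − 0.91(7226) = 7092.66 − 6575.66 = 517
C = 517 + 0.91(3514) = 3714.74
S = 3514 − 3714.74 = -200.74

S = -200.74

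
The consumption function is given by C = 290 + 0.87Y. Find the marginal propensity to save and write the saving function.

MPS = 1 − MPC = 1 − 0.87 = 0.13
S = Y − C = -290 + 0.13Y

MPS = 0.13; S = -290 + 0.13Y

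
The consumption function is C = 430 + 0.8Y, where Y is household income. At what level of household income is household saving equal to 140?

Y = 2850

S = Y − C = -430 + 0.2Y
-430 + 0.2Y = 140, so 0.2Y = 570 and Y = 2850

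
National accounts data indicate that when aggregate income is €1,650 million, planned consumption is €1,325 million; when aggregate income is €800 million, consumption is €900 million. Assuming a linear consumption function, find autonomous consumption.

a = 500

MPC = ΔC/ΔY = (1325 − 900)/(1650 − 800) = 425/850 = 0.5
a = C − MPC·Y = 900 − 0.5(800) = 900 − 400 = 500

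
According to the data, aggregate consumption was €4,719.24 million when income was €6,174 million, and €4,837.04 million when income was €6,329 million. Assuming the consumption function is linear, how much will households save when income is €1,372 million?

S = 302.28

MPC = (4837.04 − 4719.24)/(6329 − 6174) = 117.8/155 = 0.76
a = 4719.24 − 0.76(6174) = 4719.24 − 4692.24 = 27
C = 27 + 0.76(1372) = 1069.72
S = 1372 − 1069.72 = 302.28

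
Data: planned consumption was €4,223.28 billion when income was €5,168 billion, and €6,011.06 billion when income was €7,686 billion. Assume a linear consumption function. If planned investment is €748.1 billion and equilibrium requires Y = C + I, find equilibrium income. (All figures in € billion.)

MPC = (6011.06 − 4223.28)/(7686 − 5168) = 1787.78/2518 = 0.71
a = 4223.28 − 0.71(5168) = 554
Equilibrium: Y = 554 + 0.71Y + 748.1
0.29Y = 1302.1, so Y = 1302.1/0.29 = 4490

Y = 4490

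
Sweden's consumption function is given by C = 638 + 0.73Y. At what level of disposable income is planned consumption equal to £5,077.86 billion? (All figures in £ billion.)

638 + 0.73Y = 5077.86
0.73Y = 4439.86, so Y = 4439.86/0.73 = 6082

Y = 6082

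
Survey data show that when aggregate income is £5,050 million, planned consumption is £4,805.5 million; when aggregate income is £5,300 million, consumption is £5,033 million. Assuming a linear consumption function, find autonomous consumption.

a = 210

MPC = ΔC/ΔY = (5033 − 4805.5)/(5300 − 5050) = 227.5/250 = 0.91
a = C − MPC·Y = 4805.5 − 0.91(5050) = 4805.5 − 4595.5 = 210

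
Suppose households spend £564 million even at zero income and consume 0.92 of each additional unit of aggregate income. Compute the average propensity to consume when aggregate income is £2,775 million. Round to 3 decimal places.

APC = 1.123

C = 564 + 0.92(2775) = 3117
APC = C/Y = 3117/2775 = 1.123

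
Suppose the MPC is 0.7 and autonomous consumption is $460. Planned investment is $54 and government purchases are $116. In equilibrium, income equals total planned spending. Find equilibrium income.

Y = C + I + G = 460 + 0.7Y + 54 + 116
Y − 0.7Y = 630
0.3Y = 630, so Y = 630/0.3 = 2100

Y = 2100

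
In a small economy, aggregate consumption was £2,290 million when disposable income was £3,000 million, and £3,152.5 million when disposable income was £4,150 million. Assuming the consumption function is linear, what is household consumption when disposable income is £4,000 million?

C = 3040

MPC = (3152.5 − 2290)/(4150 − 3000) = 862.5/1150 = 0.75
a = 2290 − 0.75(3000) = 2290 − 2250 = 40
C = 40 + 0.75(4000) = 40 + 3000 = 3040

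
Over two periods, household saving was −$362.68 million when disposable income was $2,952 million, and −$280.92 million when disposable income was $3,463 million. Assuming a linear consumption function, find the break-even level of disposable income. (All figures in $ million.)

MPS = ΔS/ΔY = (-280.92 − (-362.68))/(3463 − 2952) = 81.76/511 = 0.16
MPC = 1 − MPS = 0.84
From S(2952) = -362.68: −a + 0.16(2952) = -362.68, so a = 472.32 − (-362.68) = 835
Break-even (S = 0): Y = a/MPS = 835/0.16 = 5218.75

Y = 5218.75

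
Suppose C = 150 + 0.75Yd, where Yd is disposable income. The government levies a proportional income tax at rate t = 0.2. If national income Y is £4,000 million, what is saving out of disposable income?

Yd = (1 − 0.2)(4000) = 0.8(4000) = 3200
C = 150 + 0.75(3200) = 150 + 2400 = 2550
S = Yd − C = 3200 − 2550 = 650

S = 650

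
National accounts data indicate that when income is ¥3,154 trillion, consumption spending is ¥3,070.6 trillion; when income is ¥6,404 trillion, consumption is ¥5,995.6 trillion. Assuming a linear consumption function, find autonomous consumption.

MPC = ΔC/ΔY = (5995.6 − 3070.6)/(6404 − 3154) = 2925/3250 = 0.9
a = C − MPC·Y = 3070.6 − 0.9(3154) = 3070.6 − 2838.6 = 232

a = 232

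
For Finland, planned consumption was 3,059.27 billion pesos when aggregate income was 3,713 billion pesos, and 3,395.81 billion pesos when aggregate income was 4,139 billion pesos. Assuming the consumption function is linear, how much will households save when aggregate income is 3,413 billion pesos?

MPC = (3395.81 − 3059.27)/(4139 − 3713) = 336.54/426 = 0.79
a = 3059.27 − 0.79(3713) = 3059.27 − 2933.27 = 126
C = 126 + 0.79(3413) = 2822.27
S = 3413 − 2822.27 = 590.73

S = 590.73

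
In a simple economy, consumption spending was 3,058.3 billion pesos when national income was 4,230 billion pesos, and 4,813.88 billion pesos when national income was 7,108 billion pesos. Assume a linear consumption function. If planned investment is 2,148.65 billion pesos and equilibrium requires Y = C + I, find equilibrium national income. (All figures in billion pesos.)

Y = 6735

MPC = (4813.88 − 3058.3)/(7108 − 4230) = 1755.58/2878 = 0.61
a = 3058.3 − 0.61(4230) = 478
Equilibrium: Y = 478 + 0.61Y + 2148.65
0.39Y = 2626.65, so Y = 2626.65/0.39 = 6735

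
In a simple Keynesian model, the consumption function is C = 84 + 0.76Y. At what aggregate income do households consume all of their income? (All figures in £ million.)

Y = 350

At break-even, C = Y: 84 + 0.76Y = Y
0.24Y = 84, so Y = 84/0.24 = 350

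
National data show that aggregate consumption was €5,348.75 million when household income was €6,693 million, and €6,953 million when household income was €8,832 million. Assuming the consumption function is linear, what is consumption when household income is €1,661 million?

MPC = (6953 − 5348.75)/(8832 − 6693) = 1604.25/2139 = 0.75
a = 5348.75 − 0.75(6693) = 5348.75 − 5019.75 = 329
C = 329 + 0.75(1661) = 329 + 1245.75 = 1574.75

C = 1574.75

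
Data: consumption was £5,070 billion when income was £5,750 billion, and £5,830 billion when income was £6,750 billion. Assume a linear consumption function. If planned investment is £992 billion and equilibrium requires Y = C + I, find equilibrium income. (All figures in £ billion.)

Y = 7050

MPC = (5830 − 5070)/(6750 − 5750) = 760/1000 = 0.76
a = 5070 − 0.76(5750) = 700
Equilibrium: Y = 700 + 0.76Y + 992
0.24Y = 1692, so Y = 1692/0.24 = 7050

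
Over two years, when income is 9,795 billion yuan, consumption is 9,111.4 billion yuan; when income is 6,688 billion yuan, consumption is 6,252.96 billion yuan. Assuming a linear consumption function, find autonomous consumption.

a = 100

MPC = ΔC/ΔY = (9111.4 − 6252.96)/(9795 − 6688) = 2858.44/3107 = 0.92
a = C − MPC·Y = 6252.96 − 0.92(6688) = 6252.96 − 6152.96 = 100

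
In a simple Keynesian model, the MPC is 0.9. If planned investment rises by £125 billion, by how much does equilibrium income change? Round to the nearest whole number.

The multiplier is 1/(1 − MPC) = 1/0.1.
ΔY = 125/0.1 = 1250.00 ≈ 1250

ΔY ≈ 1250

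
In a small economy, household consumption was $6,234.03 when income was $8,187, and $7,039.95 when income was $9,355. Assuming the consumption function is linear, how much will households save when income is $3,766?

MPC = (7039.95 − 6234.03)/(9355 − 8187) = 805.92/1168 = 0.69
a = 6234.03 − 0.69(8187) = 6234.03 − 5649.03 = 585
C = 585 + 0.69(3766) = 3183.54
S = 3766 − 3183.54 = 582.46

S = 582.46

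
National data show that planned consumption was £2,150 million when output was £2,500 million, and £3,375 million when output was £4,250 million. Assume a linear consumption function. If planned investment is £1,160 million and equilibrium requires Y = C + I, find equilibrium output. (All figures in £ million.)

Y = 5200

MPC = (3375 − 2150)/(4250 − 2500) = 1225/1750 = 0.7
a = 2150 − 0.7(2500) = 400
Equilibrium: Y = 400 + 0.7Y + 1160
0.3Y = 1560, so Y = 1560/0.3 = 5200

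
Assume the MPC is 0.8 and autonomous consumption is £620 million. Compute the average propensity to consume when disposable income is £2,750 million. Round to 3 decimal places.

C = 620 + 0.8(2750) = 2820
APC = C/Y = 2820/2750 = 1.025

APC = 1.025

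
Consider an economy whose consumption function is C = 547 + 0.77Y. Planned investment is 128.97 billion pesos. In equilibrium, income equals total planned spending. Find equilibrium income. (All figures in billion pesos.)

Y = 2939

Y = C + I = 547 + 0.77Y + 128.97
Y − 0.77Y = 675.97
0.23Y = 675.97, so Y = 675.97/0.23 = 2939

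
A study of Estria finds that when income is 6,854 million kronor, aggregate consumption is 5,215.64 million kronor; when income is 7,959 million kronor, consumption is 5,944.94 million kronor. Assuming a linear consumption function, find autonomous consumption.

a = 692

MPC = ΔC/ΔY = (5944.94 − 5215.64)/(7959 − 6854) = 729.3/1105 = 0.66
a = C − MPC·Y = 5215.64 − 0.66(6854) = 5215.64 − 4523.64 = 692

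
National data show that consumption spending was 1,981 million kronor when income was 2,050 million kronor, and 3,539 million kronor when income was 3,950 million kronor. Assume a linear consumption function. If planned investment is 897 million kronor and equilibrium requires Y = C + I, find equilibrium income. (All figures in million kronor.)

Y = 6650

MPC = (3539 − 1981)/(3950 − 2050) = 1558/1900 = 0.82
a = 1981 − 0.82(2050) = 300
Equilibrium: Y = 300 + 0.82Y + 897
0.18Y = 1197, so Y = 1197/0.18 = 6650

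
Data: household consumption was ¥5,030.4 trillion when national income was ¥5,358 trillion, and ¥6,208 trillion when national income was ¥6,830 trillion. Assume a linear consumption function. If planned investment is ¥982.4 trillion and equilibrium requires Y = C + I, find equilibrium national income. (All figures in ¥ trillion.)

MPC = (6208 − 5030.4)/(6830 − 5358) = 1177.6/1472 = 0.8
a = 5030.4 − 0.8(5358) = 744
Equilibrium: Y = 744 + 0.8Y + 982.4
0.2Y = 1726.4, so Y = 1726.4/0.2 = 8632

Y = 8632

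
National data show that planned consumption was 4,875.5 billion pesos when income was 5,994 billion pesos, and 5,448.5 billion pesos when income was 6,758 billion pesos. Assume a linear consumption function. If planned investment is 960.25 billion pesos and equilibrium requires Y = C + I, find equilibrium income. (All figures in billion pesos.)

MPC = (5448.5 − 4875.5)/(6758 − 5994) = 573/764 = 0.75
a = 4875.5 − 0.75(5994) = 380
Equilibrium: Y = 380 + 0.75Y + 960.25
0.25Y = 1340.25, so Y = 1340.25/0.25 = 5361

Y = 5361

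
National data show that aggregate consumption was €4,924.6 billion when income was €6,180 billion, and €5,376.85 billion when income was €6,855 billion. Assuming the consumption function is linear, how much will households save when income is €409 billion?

MPC = (5376.85 − 4924.6)/(6855 − 6180) = 452.25/675 = 0.67
a = 4924.6 − 0.67(6180) = 4924.6 − 4140.6 = 784
C = 784 + 0.67(409) = 1058.03
S = 409 − 1058.03 = -649.03

S = -649.03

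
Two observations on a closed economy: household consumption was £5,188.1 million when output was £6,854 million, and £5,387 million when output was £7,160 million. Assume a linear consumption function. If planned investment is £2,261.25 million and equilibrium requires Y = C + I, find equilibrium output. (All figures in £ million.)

MPC = (5387 − 5188.1)/(7160 − 6854) = 198.9/306 = 0.65
a = 5188.1 − 0.65(6854) = 733
Equilibrium: Y = 733 + 0.65Y + 2261.25
0.35Y = 2994.25, so Y = 2994.25/0.35 = 8555

Y = 8555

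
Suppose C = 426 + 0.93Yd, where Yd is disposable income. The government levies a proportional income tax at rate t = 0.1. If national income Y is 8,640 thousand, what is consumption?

C = 7657.68

Yd = (1 − 0.1)(8640) = 0.9(8640) = 7776
C = 426 + 0.93(7776) = 426 + 7231.68 = 7657.68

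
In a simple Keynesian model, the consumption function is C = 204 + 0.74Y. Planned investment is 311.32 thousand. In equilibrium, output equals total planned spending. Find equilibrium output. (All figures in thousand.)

Y = 1982

Y = C + I = 204 + 0.74Y + 311.32
Y − 0.74Y = 515.32
0.26Y = 515.32, so Y = 515.32/0.26 = 1982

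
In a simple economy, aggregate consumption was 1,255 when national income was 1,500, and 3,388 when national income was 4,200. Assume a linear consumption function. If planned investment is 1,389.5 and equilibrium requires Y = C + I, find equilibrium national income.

MPC = (3388 − 1255)/(4200 − 1500) = 2133/2700 = 0.79
a = 1255 − 0.79(1500) = 70
Equilibrium: Y = 70 + 0.79Y + 1389.5
0.21Y = 1459.5, so Y = 1459.5/0.21 = 6950

Y = 6950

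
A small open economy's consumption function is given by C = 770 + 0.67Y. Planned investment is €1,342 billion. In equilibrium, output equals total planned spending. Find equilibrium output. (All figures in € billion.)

Y = 6400

Y = C + I = 770 + 0.67Y + 1342
Y − 0.67Y = 2112
0.33Y = 2112, so Y = 2112/0.33 = 6400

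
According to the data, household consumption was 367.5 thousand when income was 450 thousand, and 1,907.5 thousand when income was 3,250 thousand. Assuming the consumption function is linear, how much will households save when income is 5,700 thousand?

MPC = (1907.5 − 367.5)/(3250 − 450) = 1540/2800 = 0.55
a = 367.5 − 0.55(450) = 367.5 − 247.5 = 120
C = 120 + 0.55(5700) = 3255
S = 5700 − 3255 = 2445

S = 2445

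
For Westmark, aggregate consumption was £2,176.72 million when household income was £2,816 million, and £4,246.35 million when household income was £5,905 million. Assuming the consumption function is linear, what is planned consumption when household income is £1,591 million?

C = 1355.97

MPC = (4246.35 − 2176.72)/(5905 − 2816) = 2069.63/3089 = 0.67
a = 2176.72 − 0.67(2816) = 2176.72 − 1886.72 = 290
C = 290 + 0.67(1591) = 290 + 1065.97 = 1355.97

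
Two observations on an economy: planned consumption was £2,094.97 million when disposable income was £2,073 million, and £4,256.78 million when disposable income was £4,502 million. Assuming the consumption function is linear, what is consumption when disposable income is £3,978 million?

MPC = (4256.78 − 2094.97)/(4502 − 2073) = 2161.81/2429 = 0.89
a = 2094.97 − 0.89(2073) = 2094.97 − 1844.97 = 250
C = 250 + 0.89(3978) = 250 + 3540.42 = 3790.42

C = 3790.42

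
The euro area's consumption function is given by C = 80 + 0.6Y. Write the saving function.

S = -80 + 0.4Y

S = Y − C = Y − (80 + 0.6Y) = -80 + (1 − 0.6)Y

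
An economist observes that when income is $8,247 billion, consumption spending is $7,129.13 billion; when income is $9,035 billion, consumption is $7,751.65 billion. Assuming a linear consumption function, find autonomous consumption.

a = 614

MPC = ΔC/ΔY = (7751.65 − 7129.13)/(9035 − 8247) = 622.52/788 = 0.79
a = C − MPC·Y = 7129.13 − 0.79(8247) = 7129.13 − 6515.13 = 614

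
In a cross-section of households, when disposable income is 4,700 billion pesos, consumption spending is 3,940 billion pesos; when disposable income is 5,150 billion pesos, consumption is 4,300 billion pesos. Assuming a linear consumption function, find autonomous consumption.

a = 180

MPC = ΔC/ΔY = (4300 − 3940)/(5150 − 4700) = 360/450 = 0.8
a = C − MPC·Y = 3940 − 0.8(4700) = 3940 − 3760 = 180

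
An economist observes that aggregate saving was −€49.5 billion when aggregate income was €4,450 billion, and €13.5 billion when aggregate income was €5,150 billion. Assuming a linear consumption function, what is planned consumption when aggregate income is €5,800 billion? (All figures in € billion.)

MPS = ΔS/ΔY = (13.5 − (-49.5))/(5150 − 4450) = 63/700 = 0.09
MPC = 1 − MPS = 0.91
Autonomous saving = -49.5 − 0.09(4450) = -450, so a = 450
C = 450 + 0.91(5800) = 450 + 5278 = 5728

C = 5728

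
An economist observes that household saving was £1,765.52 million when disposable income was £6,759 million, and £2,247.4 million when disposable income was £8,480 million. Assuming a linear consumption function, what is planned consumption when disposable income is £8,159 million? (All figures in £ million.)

MPS = ΔS/ΔY = (2247.4 − 1765.52)/(8480 − 6759) = 481.88/1721 = 0.28
MPC = 1 − MPS = 0.72
Autonomous saving = 1765.52 − 0.28(6759) = -127, so a = 127
C = 127 + 0.72(8159) = 127 + 5874.48 = 6001.48

C = 6001.48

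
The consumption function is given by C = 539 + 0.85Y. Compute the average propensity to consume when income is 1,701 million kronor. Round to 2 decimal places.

C = 539 + 0.85(1701) = 1984.85
APC = C/Y = 1984.85/1701 = 1.17

APC = 1.17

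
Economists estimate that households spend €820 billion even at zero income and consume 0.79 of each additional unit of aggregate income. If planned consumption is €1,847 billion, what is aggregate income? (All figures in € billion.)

Y = 1300

820 + 0.79Y = 1847
0.79Y = 1027, so Y = 1027/0.79 = 1300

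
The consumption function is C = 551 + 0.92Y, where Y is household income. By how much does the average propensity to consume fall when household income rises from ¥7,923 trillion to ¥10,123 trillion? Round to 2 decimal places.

At Y = 7923: C = 551 + 0.92(7923) = 7840.16, APC = 7840.16/7923 = 0.990
At Y = 10123: C = 9864.16, APC = 9864.16/10123 = 0.974
Fall in APC = 0.990 − 0.974 = 0.016 ≈ 0.02

ΔAPC = 0.02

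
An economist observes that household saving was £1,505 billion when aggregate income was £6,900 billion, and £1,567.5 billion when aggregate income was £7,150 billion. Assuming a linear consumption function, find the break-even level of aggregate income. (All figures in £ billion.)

Y = 880

MPS = ΔS/ΔY = (1567.5 − 1505)/(7150 − 6900) = 62.5/250 = 0.25
MPC = 1 − MPS = 0.75
From S(6900) = 1505: −a + 0.25(6900) = 1505, so a = 1725 − 1505 = 220
Break-even (S = 0): Y = a/MPS = 220/0.25 = 880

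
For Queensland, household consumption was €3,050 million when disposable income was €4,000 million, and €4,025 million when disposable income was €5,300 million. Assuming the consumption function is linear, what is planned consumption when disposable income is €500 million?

MPC = (4025 − 3050)/(5300 − 4000) = 975/1300 = 0.75
a = 3050 − 0.75(4000) = 3050 − 3000 = 50
C = 50 + 0.75(500) = 50 + 375 = 425

C = 425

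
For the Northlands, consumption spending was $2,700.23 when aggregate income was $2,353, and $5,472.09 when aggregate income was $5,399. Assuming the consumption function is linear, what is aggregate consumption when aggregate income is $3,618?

MPC = (5472.09 − 2700.23)/(5399 − 2353) = 2771.86/3046 = 0.91
a = 2700.23 − 0.91(2353) = 2700.23 − 2141.23 = 559
C = 559 + 0.91(3618) = 559 + 3292.38 = 3851.38

C = 3851.38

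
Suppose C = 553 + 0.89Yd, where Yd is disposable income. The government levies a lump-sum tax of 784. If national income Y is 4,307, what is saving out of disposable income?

S = -165.47

Yd = Y − T = 4307 − 784 = 3523
C = 553 + 0.89(3523) = 553 + 3135.47 = 3688.47
S = Yd − C = 3523 − 3688.47 = -165.47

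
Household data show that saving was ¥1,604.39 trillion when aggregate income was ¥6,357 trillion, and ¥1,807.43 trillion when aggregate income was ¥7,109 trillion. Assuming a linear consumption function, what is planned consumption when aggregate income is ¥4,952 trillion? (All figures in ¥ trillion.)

C = 3726.96

MPS = ΔS/ΔY = (1807.43 − 1604.39)/(7109 − 6357) = 203.04/752 = 0.27
MPC = 1 − MPS = 0.73
Autonomous saving = 1604.39 − 0.27(6357) = -112, so a = 112
C = 112 + 0.73(4952) = 112 + 3614.96 = 3726.96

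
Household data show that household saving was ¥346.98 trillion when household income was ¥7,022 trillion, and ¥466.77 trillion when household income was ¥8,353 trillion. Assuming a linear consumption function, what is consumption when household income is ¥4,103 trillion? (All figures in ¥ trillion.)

MPS = ΔS/ΔY = (466.77 − 346.98)/(8353 − 7022) = 119.79/1331 = 0.09
MPC = 1 − MPS = 0.91
Autonomous saving = 346.98 − 0.09(7022) = -285, so a = 285
C = 285 + 0.91(4103) = 285 + 3733.73 = 4018.73

C = 4018.73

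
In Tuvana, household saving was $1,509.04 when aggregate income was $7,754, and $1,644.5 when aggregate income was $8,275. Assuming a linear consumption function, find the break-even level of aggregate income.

MPS = ΔS/ΔY = (1644.5 − 1509.04)/(8275 − 7754) = 135.46/521 = 0.26
MPC = 1 − MPS = 0.74
From S(7754) = 1509.04: −a + 0.26(7754) = 1509.04, so a = 2016.04 − 1509.04 = 507
Break-even (S = 0): Y = a/MPS = 507/0.26 = 1950

Y = 1950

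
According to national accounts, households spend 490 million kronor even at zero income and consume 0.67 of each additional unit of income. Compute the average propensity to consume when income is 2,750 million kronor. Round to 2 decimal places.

APC = 0.85

C = 490 + 0.67(2750) = 2332.5
APC = C/Y = 2332.5/2750 = 0.85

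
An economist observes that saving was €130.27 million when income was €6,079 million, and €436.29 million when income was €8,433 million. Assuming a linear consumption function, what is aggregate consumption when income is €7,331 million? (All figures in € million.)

C = 7037.97

MPS = ΔS/ΔY = (436.29 − 130.27)/(8433 − 6079) = 306.02/2354 = 0.13
MPC = 1 − MPS = 0.87
Autonomous saving = 130.27 − 0.13(6079) = -660, so a = 660
C = 660 + 0.87(7331) = 660 + 6377.97 = 7037.97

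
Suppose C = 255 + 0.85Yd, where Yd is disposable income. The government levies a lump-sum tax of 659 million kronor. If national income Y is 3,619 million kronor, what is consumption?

C = 2771

Yd = Y − T = 3619 − 659 = 2960
C = 255 + 0.85(2960) = 255 + 2516 = 2771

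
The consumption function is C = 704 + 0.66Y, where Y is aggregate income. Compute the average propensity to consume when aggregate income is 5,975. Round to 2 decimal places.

C = 704 + 0.66(5975) = 4647.5
APC = C/Y = 4647.5/5975 = 0.78

APC = 0.78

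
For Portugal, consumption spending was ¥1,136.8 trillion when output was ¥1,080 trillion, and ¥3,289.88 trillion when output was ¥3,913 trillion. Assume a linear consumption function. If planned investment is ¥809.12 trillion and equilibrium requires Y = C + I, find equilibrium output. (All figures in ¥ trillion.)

Y = 4688

MPC = (3289.88 − 1136.8)/(3913 − 1080) = 2153.08/2833 = 0.76
a = 1136.8 − 0.76(1080) = 316
Equilibrium: Y = 316 + 0.76Y + 809.12
0.24Y = 1125.12, so Y = 1125.12/0.24 = 4688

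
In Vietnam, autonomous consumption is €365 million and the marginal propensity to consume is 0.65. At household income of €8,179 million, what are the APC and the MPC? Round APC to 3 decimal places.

MPC = 0.65 (the slope of the consumption function)
C = 365 + 0.65(8179) = 5681.35, so APC = 5681.35/8179 = 0.695

APC = 0.695; MPC = 0.65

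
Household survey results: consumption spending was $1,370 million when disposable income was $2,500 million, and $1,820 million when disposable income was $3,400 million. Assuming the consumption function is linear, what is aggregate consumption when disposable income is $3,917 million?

MPC = (1820 − 1370)/(3400 − 2500) = 450/900 = 0.5
a = 1370 − 0.5(2500) = 1370 − 1250 = 120
C = 120 + 0.5(3917) = 120 + 1958.5 = 2078.5

C = 2078.5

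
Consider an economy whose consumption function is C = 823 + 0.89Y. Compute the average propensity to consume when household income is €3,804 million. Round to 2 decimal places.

C = 823 + 0.89(3804) = 4208.56
APC = C/Y = 4208.56/3804 = 1.11

APC = 1.11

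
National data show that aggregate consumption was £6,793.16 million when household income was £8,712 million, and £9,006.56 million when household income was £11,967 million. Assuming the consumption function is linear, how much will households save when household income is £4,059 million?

S = 429.88

MPC = (9006.56 − 6793.16)/(11967 − 8712) = 2213.4/3255 = 0.68
a = 6793.16 − 0.68(8712) = 6793.16 − 5924.16 = 869
C = 869 + 0.68(4059) = 3629.12
S = 4059 − 3629.12 = 429.88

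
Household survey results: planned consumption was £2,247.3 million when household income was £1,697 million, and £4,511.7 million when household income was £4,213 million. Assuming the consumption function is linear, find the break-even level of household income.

Y = 7200

MPC = (4511.7 − 2247.3)/(4213 − 1697) = 2264.4/2516 = 0.9
a = 2247.3 − 0.9(1697) = 2247.3 − 1527.3 = 720
Break-even: Y = a/(1−MPC) = 720/0.1 = 7200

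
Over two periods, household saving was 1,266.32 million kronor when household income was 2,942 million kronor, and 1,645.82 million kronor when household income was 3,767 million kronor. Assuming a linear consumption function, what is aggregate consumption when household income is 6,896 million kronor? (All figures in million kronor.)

MPS = ΔS/ΔY = (1645.82 − 1266.32)/(3767 − 2942) = 379.5/825 = 0.46
MPC = 1 − MPS = 0.54
Autonomous saving = 1266.32 − 0.46(2942) = -87, so a = 87
C = 87 + 0.54(6896) = 87 + 3723.84 = 3810.84

C = 3810.84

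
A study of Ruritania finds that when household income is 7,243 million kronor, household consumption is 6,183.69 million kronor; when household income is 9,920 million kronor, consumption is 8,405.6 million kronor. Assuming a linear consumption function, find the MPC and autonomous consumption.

MPC = ΔC/ΔY = (8405.6 − 6183.69)/(9920 − 7243) = 2221.91/2677 = 0.83
a = C − MPC·Y = 6183.69 − 0.83(7243) = 6183.69 − 6011.69 = 172

MPC = 0.83; a = 172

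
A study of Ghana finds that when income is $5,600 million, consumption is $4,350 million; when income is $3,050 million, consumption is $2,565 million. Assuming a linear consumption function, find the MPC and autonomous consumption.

MPC = ΔC/ΔY = (4350 − 2565)/(5600 − 3050) = 1785/2550 = 0.7
a = C − MPC·Y = 2565 − 0.7(3050) = 2565 − 2135 = 430

MPC = 0.7; a = 430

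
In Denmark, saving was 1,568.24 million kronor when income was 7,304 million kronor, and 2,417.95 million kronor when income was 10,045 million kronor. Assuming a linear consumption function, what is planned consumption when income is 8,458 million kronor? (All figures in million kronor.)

MPS = ΔS/ΔY = (2417.95 − 1568.24)/(10045 − 7304) = 849.71/2741 = 0.31
MPC = 1 − MPS = 0.69
Autonomous saving = 1568.24 − 0.31(7304) = -696, so a = 696
C = 696 + 0.69(8458) = 696 + 5836.02 = 6532.02

C = 6532.02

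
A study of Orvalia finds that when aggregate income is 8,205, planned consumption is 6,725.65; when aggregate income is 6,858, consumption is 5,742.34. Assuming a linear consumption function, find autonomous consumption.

MPC = ΔC/ΔY = (6725.65 − 5742.34)/(8205 − 6858) = 983.31/1347 = 0.73
a = C − MPC·Y = 5742.34 − 0.73(6858) = 5742.34 − 5006.34 = 736

a = 736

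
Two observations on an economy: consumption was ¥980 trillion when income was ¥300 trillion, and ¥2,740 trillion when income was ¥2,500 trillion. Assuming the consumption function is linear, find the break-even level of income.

Y = 3700

MPC = (2740 − 980)/(2500 − 300) = 1760/2200 = 0.8
a = 980 − 0.8(300) = 980 − 240 = 740
Break-even: Y = a/(1−MPC) = 740/0.2 = 3700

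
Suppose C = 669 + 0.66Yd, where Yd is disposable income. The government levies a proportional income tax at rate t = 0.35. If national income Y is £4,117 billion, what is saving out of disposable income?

Yd = (1 − 0.35)(4117) = 0.65(4117) = 2676.05
C = 669 + 0.66(2676.05) = 669 + 1766.193 = 2435.193
S = Yd − C = 2676.05 − 2435.193 = 240.857

S = 240.857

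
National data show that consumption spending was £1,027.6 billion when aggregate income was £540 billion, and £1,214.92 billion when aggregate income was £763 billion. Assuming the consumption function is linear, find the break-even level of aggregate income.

Y = 3587.5

MPC = (1214.92 − 1027.6)/(763 − 540) = 187.32/223 = 0.84
a = 1027.6 − 0.84(540) = 1027.6 − 453.6 = 574
Break-even: Y = a/(1−MPC) = 574/0.16 = 3587.5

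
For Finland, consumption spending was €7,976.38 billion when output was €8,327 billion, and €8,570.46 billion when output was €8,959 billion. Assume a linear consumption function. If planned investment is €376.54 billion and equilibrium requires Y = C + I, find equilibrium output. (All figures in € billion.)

Y = 8759

MPC = (8570.46 − 7976.38)/(8959 − 8327) = 594.08/632 = 0.94
a = 7976.38 − 0.94(8327) = 149
Equilibrium: Y = 149 + 0.94Y + 376.54
0.06Y = 525.54, so Y = 525.54/0.06 = 8759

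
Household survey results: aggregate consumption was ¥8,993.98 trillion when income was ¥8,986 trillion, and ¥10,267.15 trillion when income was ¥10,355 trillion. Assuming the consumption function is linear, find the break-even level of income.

MPC = (10267.15 − 8993.98)/(10355 − 8986) = 1273.17/1369 = 0.93
a = 8993.98 − 0.93(8986) = 8993.98 − 8356.98 = 637
Break-even: Y = a/(1−MPC) = 637/0.07 = 9100

Y = 9100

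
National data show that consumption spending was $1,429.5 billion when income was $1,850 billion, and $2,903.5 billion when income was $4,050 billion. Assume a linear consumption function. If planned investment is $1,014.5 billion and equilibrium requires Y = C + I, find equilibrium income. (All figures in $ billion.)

Y = 3650

MPC = (2903.5 − 1429.5)/(4050 − 1850) = 1474/2200 = 0.67
a = 1429.5 − 0.67(1850) = 190
Equilibrium: Y = 190 + 0.67Y + 1014.5
0.33Y = 1204.5, so Y = 1204.5/0.33 = 3650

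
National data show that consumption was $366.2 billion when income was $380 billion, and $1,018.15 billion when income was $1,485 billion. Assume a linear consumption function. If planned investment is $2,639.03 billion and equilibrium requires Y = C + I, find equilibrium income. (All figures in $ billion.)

Y = 6783

MPC = (1018.15 − 366.2)/(1485 − 380) = 651.95/1105 = 0.59
a = 366.2 − 0.59(380) = 142
Equilibrium: Y = 142 + 0.59Y + 2639.03
0.41Y = 2781.03, so Y = 2781.03/0.41 = 6783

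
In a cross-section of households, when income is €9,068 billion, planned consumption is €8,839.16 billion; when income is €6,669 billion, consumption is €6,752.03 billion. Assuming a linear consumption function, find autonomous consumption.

a = 950

MPC = ΔC/ΔY = (8839.16 − 6752.03)/(9068 − 6669) = 2087.13/2399 = 0.87
a = C − MPC·Y = 6752.03 − 0.87(6669) = 6752.03 − 5802.03 = 950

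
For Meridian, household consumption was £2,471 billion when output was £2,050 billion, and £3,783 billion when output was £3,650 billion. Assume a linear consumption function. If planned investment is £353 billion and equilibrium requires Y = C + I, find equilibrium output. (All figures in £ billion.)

Y = 6350

MPC = (3783 − 2471)/(3650 − 2050) = 1312/1600 = 0.82
a = 2471 − 0.82(2050) = 790
Equilibrium: Y = 790 + 0.82Y + 353
0.18Y = 1143, so Y = 1143/0.18 = 6350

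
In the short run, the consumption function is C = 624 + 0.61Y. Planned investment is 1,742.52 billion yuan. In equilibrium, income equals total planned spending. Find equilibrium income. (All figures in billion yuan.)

Y = C + I = 624 + 0.61Y + 1742.52
Y − 0.61Y = 2366.52
0.39Y = 2366.52, so Y = 2366.52/0.39 = 6068

Y = 6068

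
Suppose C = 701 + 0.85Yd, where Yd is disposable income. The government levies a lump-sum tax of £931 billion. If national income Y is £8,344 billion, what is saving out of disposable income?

S = 410.95

Yd = Y − T = 8344 − 931 = 7413
C = 701 + 0.85(7413) = 701 + 6301.05 = 7002.05
S = Yd − C = 7413 − 7002.05 = 410.95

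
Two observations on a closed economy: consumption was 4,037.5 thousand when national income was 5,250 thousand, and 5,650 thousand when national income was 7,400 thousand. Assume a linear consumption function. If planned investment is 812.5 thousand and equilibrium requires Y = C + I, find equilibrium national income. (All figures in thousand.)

Y = 3650

MPC = (5650 − 4037.5)/(7400 − 5250) = 1612.5/2150 = 0.75
a = 4037.5 − 0.75(5250) = 100
Equilibrium: Y = 100 + 0.75Y + 812.5
0.25Y = 912.5, so Y = 912.5/0.25 = 3650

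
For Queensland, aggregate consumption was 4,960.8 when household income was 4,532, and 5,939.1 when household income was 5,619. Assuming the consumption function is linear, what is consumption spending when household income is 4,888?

MPC = (5939.1 − 4960.8)/(5619 − 4532) = 978.3/1087 = 0.9
a = 4960.8 − 0.9(4532) = 4960.8 − 4078.8 = 882
C = 882 + 0.9(4888) = 882 + 4399.2 = 5281.2

C = 5281.2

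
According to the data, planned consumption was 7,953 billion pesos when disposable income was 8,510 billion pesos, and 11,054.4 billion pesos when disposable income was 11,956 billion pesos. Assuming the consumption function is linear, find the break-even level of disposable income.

MPC = (11054.4 − 7953)/(11956 − 8510) = 3101.4/3446 = 0.9
a = 7953 − 0.9(8510) = 7953 − 7659 = 294
Break-even: Y = a/(1−MPC) = 294/0.1 = 2940

Y = 2940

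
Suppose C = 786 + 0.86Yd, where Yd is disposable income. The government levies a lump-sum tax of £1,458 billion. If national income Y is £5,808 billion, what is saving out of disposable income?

S = -177

Yd = Y − T = 5808 − 1458 = 4350
C = 786 + 0.86(4350) = 786 + 3741 = 4527
S = Yd − C = 4350 − 4527 = -177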